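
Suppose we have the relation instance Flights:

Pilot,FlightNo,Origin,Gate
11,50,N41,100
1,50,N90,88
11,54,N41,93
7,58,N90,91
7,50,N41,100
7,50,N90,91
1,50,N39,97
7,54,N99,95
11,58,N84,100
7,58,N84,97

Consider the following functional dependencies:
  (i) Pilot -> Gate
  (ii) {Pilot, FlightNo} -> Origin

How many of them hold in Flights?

0

(i) Pilot -> Gate: Pilot=11: 3 rows → Gate takes values {100, 93} — violation; Pilot=1: 2 rows → Gate takes values {88, 97} — violation; Pilot=7: 5 rows → Gate takes values {91, 100, 95, 97} — violation — fails.
(ii) {Pilot, FlightNo} -> Origin: (Pilot=1, FlightNo=50): 2 rows → Origin takes values {N90, N39} — violation; (Pilot=7, FlightNo=58): 2 rows → Origin takes values {N90, N84} — violation; (Pilot=7, FlightNo=50): 2 rows → Origin takes values {N41, N90} — violation — fails.
None of the 2 dependencies hold.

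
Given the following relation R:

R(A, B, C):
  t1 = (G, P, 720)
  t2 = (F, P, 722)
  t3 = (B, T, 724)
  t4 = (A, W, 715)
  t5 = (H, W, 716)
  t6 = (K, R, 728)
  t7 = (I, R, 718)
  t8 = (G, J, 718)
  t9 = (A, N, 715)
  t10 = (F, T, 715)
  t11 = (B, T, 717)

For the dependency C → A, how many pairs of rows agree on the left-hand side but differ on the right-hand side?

3

C=715: violating pairs (4,10), (9,10) — 2 pairs.
C=718: violating pairs (7,8) — 1 pair.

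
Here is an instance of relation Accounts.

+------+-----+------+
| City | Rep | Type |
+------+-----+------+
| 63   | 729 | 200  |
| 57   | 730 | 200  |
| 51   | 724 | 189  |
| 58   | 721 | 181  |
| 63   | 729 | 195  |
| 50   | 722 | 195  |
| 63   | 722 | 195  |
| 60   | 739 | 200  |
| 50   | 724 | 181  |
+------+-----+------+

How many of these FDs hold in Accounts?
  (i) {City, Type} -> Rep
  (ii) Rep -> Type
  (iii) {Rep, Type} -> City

(i) {City, Type} -> Rep: (City=63, Type=195): 2 rows → Rep takes values {729, 722} — violation — fails.
(ii) Rep -> Type: Rep=729: 2 rows → Type takes values {200, 195} — violation; Rep=724: 2 rows → Type takes values {189, 181} — violation — fails.
(iii) {Rep, Type} -> City: (Rep=722, Type=195): 2 rows → City takes values {50, 63} — violation — fails.
None of the 3 dependencies hold.

0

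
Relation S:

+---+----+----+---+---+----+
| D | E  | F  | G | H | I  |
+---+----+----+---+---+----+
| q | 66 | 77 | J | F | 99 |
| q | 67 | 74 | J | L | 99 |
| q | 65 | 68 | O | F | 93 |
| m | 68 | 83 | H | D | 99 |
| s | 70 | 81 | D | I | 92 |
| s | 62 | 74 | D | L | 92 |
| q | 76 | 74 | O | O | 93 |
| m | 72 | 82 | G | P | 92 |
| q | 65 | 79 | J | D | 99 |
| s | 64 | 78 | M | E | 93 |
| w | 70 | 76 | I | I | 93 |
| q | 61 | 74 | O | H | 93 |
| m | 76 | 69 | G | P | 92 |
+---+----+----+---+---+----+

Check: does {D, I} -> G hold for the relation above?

(D=q, I=99): 3 rows → G = J, J, J ✓
(D=q, I=93): 3 rows → G = O, O, O ✓
(D=m, I=99): 1 row → G = H ✓
(D=s, I=92): 2 rows → G = D, D ✓
(D=m, I=92): 2 rows → G = G, G ✓
(D=s, I=93): 1 row → G = M ✓
(D=w, I=93): 1 row → G = I ✓
Every {D, I} value is associated with a single G value, so {D, I} -> G holds.

Yes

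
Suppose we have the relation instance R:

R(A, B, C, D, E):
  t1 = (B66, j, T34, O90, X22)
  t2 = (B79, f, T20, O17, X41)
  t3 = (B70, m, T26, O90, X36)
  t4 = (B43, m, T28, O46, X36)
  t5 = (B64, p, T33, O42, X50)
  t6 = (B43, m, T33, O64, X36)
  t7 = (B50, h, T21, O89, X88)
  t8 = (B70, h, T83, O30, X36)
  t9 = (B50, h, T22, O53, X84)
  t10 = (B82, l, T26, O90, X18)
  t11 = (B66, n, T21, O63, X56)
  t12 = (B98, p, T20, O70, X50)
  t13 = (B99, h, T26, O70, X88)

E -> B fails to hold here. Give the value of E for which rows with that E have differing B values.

E=X22: row 1 → B = j ✓
E=X41: row 2 → B = f ✓
E=X36: rows 3, 4, 6, 8 → B takes values {m, h} — violation
E=X50: rows 5, 12 → B = p, p ✓
E=X88: rows 7, 13 → B = h, h ✓
E=X84: row 9 → B = h ✓
E=X18: row 10 → B = l ✓
E=X56: row 11 → B = n ✓
The only E value with inconsistent B is E=X36.

X36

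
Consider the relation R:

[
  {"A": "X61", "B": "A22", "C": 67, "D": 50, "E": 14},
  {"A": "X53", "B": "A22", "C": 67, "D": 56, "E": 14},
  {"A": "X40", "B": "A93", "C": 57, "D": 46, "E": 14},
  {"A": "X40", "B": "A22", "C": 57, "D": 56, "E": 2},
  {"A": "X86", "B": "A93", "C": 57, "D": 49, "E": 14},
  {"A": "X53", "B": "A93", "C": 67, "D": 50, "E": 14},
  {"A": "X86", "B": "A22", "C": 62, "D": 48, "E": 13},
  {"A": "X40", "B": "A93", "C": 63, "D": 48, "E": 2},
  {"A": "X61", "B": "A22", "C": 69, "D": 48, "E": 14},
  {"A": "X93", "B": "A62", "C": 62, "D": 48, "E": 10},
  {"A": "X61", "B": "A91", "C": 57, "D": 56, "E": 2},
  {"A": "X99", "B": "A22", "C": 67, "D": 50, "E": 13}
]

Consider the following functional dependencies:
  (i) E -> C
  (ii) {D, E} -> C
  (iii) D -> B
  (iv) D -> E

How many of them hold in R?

(i) E -> C: E=14: 6 rows → C takes values {67, 57, 69} — violation; E=2: 3 rows → C takes values {57, 63} — violation; E=13: 2 rows → C takes values {62, 67} — violation — fails.
(ii) {D, E} -> C: every LHS value maps to a single RHS value — holds.
(iii) D -> B: D=50: 3 rows → B takes values {A22, A93} — violation; D=56: 3 rows → B takes values {A22, A91} — violation; D=48: 4 rows → B takes values {A22, A93, A62} — violation — fails.
(iv) D -> E: D=50: 3 rows → E takes values {14, 13} — violation; D=56: 3 rows → E takes values {14, 2} — violation; D=48: 4 rows → E takes values {13, 2, 14, 10} — violation — fails.
1 of the 4 dependencies holds.

1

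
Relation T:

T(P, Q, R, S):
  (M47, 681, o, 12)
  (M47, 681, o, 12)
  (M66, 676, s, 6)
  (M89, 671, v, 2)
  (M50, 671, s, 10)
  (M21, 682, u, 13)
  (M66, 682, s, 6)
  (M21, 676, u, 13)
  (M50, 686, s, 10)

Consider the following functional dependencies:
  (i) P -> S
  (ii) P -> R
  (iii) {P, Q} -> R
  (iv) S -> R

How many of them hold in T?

4

(i) P -> S: every LHS value maps to a single RHS value — holds.
(ii) P -> R: every LHS value maps to a single RHS value — holds.
(iii) {P, Q} -> R: every LHS value maps to a single RHS value — holds.
(iv) S -> R: every LHS value maps to a single RHS value — holds.
4 of the 4 dependencies hold.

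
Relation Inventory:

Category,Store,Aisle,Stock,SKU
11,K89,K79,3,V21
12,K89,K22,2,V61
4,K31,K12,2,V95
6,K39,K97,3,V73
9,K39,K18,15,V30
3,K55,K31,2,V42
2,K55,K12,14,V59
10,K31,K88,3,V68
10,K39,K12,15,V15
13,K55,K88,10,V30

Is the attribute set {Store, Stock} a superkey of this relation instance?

No

Two distinct rows share (Store=K39, Stock=15), so {Store, Stock} does not determine every attribute — not a superkey.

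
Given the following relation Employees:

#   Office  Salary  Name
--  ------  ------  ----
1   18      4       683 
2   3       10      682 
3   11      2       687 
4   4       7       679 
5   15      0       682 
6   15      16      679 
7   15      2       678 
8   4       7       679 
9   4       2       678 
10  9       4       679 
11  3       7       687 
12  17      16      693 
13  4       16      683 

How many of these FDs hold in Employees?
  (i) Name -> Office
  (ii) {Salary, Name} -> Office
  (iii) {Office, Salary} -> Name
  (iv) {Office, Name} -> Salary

(i) Name -> Office: Name=683: rows 1, 13 → Office takes values {18, 4} — violation; Name=682: rows 2, 5 → Office takes values {3, 15} — violation; Name=687: rows 3, 11 → Office takes values {11, 3} — violation; Name=679: rows 4, 6, 8, 10 → Office takes values {4, 15, 9} — violation; Name=678: rows 7, 9 → Office takes values {15, 4} — violation — fails.
(ii) {Salary, Name} -> Office: (Salary=2, Name=678): rows 7, 9 → Office takes values {15, 4} — violation — fails.
(iii) {Office, Salary} -> Name: every LHS value maps to a single RHS value — holds.
(iv) {Office, Name} -> Salary: every LHS value maps to a single RHS value — holds.
2 of the 4 dependencies hold.

2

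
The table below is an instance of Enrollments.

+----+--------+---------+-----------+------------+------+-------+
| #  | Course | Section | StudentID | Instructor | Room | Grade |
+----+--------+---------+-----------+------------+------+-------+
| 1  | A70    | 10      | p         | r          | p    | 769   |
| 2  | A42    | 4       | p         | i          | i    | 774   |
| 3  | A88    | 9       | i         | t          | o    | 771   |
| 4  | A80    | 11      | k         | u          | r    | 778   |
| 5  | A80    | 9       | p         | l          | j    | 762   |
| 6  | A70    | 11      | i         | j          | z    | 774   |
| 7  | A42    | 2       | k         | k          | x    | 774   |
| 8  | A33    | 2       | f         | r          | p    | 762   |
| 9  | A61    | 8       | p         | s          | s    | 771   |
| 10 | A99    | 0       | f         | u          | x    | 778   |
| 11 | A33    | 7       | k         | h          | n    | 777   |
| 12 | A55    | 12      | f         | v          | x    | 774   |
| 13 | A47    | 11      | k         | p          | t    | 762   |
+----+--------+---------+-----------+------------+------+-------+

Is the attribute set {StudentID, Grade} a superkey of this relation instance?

Yes

All 13 rows have distinct {StudentID, Grade} values, so {StudentID, Grade} → (all attributes) holds and {StudentID, Grade} is a superkey.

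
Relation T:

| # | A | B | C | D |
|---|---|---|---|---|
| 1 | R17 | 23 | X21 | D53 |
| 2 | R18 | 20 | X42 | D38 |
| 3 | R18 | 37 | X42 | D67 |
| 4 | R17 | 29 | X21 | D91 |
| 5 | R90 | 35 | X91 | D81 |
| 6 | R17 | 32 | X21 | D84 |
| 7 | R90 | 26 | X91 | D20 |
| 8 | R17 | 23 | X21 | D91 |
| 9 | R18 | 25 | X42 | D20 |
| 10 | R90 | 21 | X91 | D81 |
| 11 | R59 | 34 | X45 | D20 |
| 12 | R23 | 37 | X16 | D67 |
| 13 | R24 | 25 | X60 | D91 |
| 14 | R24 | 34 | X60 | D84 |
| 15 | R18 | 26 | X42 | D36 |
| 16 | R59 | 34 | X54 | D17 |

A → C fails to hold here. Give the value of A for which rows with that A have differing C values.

A=R17: rows 1, 4, 6, 8 → C = X21, X21, X21, X21 ✓
A=R18: rows 2, 3, 9, 15 → C = X42, X42, X42, X42 ✓
A=R90: rows 5, 7, 10 → C = X91, X91, X91 ✓
A=R59: rows 11, 16 → C takes values {X45, X54} — violation
A=R23: row 12 → C = X16 ✓
A=R24: rows 13, 14 → C = X60, X60 ✓
The only A value with inconsistent C is A=R59.

R59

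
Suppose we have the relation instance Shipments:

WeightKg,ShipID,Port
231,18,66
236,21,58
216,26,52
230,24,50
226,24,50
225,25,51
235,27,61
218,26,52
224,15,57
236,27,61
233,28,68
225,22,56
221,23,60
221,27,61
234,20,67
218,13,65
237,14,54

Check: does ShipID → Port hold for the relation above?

ShipID=18: 1 row → Port = 66 ✓
ShipID=21: 1 row → Port = 58 ✓
ShipID=26: 2 rows → Port = 52, 52 ✓
ShipID=24: 2 rows → Port = 50, 50 ✓
ShipID=25: 1 row → Port = 51 ✓
ShipID=27: 3 rows → Port = 61, 61, 61 ✓
ShipID=15: 1 row → Port = 57 ✓
ShipID=28: 1 row → Port = 68 ✓
ShipID=22: 1 row → Port = 56 ✓
ShipID=23: 1 row → Port = 60 ✓
ShipID=20: 1 row → Port = 67 ✓
ShipID=13: 1 row → Port = 65 ✓
ShipID=14: 1 row → Port = 54 ✓
Every ShipID value is associated with a single Port value, so ShipID → Port holds.

Yes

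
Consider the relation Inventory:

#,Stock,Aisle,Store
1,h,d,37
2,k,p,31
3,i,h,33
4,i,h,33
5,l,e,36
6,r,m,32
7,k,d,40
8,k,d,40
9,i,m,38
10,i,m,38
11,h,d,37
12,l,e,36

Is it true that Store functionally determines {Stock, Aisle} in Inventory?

Yes

Store=37: rows 1, 11 → {Stock,Aisle} = (h, d), (h, d) ✓
Store=31: row 2 → {Stock,Aisle} = (k, p) ✓
Store=33: rows 3, 4 → {Stock,Aisle} = (i, h), (i, h) ✓
Store=36: rows 5, 12 → {Stock,Aisle} = (l, e), (l, e) ✓
Store=32: row 6 → {Stock,Aisle} = (r, m) ✓
Store=40: rows 7, 8 → {Stock,Aisle} = (k, d), (k, d) ✓
Store=38: rows 9, 10 → {Stock,Aisle} = (i, m), (i, m) ✓
Every Store value is associated with a single {Stock, Aisle} value, so Store → {Stock, Aisle} holds.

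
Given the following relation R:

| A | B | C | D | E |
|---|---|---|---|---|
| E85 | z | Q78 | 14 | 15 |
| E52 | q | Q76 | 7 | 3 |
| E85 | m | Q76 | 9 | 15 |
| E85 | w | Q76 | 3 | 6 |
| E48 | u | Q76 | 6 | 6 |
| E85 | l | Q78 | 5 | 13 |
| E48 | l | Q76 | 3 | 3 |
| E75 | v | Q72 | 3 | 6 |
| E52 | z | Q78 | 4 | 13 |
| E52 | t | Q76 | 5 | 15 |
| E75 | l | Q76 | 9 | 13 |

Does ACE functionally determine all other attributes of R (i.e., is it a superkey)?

All 11 rows have distinct ACE values, so ACE → (all attributes) holds and ACE is a superkey.

Yes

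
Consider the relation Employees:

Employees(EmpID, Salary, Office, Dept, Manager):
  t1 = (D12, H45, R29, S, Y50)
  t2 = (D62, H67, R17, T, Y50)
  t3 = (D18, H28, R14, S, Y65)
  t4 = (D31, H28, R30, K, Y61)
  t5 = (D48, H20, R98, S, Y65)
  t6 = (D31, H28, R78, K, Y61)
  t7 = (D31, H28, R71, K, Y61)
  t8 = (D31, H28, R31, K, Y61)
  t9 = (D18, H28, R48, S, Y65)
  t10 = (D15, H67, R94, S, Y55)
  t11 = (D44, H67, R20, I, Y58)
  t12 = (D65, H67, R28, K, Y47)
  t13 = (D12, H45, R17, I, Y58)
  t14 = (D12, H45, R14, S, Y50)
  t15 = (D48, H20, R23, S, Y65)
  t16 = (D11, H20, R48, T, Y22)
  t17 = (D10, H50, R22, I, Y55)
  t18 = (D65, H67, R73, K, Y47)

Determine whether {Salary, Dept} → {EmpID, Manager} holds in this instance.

Yes

(Salary=H45, Dept=S): rows 1, 14 → {EmpID,Manager} = (D12, Y50), (D12, Y50) ✓
(Salary=H67, Dept=T): row 2 → {EmpID,Manager} = (D62, Y50) ✓
(Salary=H28, Dept=S): rows 3, 9 → {EmpID,Manager} = (D18, Y65), (D18, Y65) ✓
(Salary=H28, Dept=K): rows 4, 6, 7, 8 → {EmpID,Manager} = (D31, Y61), (D31, Y61), (D31, Y61), (D31, Y61) ✓
(Salary=H20, Dept=S): rows 5, 15 → {EmpID,Manager} = (D48, Y65), (D48, Y65) ✓
(Salary=H67, Dept=S): row 10 → {EmpID,Manager} = (D15, Y55) ✓
(Salary=H67, Dept=I): row 11 → {EmpID,Manager} = (D44, Y58) ✓
(Salary=H67, Dept=K): rows 12, 18 → {EmpID,Manager} = (D65, Y47), (D65, Y47) ✓
(Salary=H45, Dept=I): row 13 → {EmpID,Manager} = (D12, Y58) ✓
(Salary=H20, Dept=T): row 16 → {EmpID,Manager} = (D11, Y22) ✓
(Salary=H50, Dept=I): row 17 → {EmpID,Manager} = (D10, Y55) ✓
Every {Salary, Dept} value is associated with a single {EmpID, Manager} value, so {Salary, Dept} → {EmpID, Manager} holds.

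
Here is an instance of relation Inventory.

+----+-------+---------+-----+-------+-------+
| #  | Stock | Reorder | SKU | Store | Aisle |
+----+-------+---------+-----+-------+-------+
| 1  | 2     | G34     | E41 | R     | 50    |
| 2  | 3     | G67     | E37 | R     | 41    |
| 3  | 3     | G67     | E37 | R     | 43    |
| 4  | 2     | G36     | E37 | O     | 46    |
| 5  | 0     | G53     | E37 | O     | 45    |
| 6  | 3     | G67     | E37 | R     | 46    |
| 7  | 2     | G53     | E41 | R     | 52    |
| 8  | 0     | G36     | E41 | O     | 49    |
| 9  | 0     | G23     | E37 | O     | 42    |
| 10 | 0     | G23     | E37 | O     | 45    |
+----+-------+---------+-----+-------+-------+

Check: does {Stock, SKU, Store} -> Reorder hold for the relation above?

No

(Stock=2, SKU=E41, Store=R): rows 1, 7 → Reorder takes values {G34, G53} — violation
(Stock=3, SKU=E37, Store=R): rows 2, 3, 6 → Reorder = G67, G67, G67 ✓
(Stock=2, SKU=E37, Store=O): row 4 → Reorder = G36 ✓
(Stock=0, SKU=E37, Store=O): rows 5, 9, 10 → Reorder takes values {G53, G23} — violation
(Stock=0, SKU=E41, Store=O): row 8 → Reorder = G36 ✓
Two rows agree on {Stock, SKU, Store} but differ on Reorder, so {Stock, SKU, Store} -> Reorder does not hold.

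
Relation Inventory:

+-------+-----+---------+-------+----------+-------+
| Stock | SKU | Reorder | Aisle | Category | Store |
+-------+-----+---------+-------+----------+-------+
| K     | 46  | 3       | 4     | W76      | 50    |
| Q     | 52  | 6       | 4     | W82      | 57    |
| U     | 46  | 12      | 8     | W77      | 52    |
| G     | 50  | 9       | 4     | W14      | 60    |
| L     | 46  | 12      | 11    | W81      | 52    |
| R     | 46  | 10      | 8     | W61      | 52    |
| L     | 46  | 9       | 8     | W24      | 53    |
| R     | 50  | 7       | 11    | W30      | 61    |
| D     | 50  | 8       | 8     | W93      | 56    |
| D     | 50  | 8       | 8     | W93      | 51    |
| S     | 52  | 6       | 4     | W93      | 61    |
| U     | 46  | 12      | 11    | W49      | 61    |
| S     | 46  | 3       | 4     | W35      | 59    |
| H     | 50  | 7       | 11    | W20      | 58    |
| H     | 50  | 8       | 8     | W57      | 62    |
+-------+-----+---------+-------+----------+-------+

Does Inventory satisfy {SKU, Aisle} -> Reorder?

(SKU=46, Aisle=4): 2 rows → Reorder = 3, 3 ✓
(SKU=52, Aisle=4): 2 rows → Reorder = 6, 6 ✓
(SKU=46, Aisle=8): 3 rows → Reorder takes values {12, 10, 9} — violation
(SKU=50, Aisle=4): 1 row → Reorder = 9 ✓
(SKU=46, Aisle=11): 2 rows → Reorder = 12, 12 ✓
(SKU=50, Aisle=11): 2 rows → Reorder = 7, 7 ✓
(SKU=50, Aisle=8): 3 rows → Reorder = 8, 8, 8 ✓
Two rows agree on {SKU, Aisle} but differ on Reorder, so {SKU, Aisle} -> Reorder does not hold.

No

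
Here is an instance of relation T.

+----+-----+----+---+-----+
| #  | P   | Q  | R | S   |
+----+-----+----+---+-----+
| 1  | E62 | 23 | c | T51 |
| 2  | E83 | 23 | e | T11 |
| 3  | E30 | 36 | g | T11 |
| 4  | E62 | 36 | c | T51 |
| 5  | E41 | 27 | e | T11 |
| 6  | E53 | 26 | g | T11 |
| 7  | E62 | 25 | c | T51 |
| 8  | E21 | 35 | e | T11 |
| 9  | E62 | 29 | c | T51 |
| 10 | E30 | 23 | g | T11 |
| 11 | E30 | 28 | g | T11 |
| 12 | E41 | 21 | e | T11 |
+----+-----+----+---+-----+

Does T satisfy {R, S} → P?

No

(R=c, S=T51): rows 1, 4, 7, 9 → P = E62, E62, E62, E62 ✓
(R=e, S=T11): rows 2, 5, 8, 12 → P takes values {E83, E41, E21} — violation
(R=g, S=T11): rows 3, 6, 10, 11 → P takes values {E30, E53} — violation
Two rows agree on {R, S} but differ on P, so {R, S} → P does not hold.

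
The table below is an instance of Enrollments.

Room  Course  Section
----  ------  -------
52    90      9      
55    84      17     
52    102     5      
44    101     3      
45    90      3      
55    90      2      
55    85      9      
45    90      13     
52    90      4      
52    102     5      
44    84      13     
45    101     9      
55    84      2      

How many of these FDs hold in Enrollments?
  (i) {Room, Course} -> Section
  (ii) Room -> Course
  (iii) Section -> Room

(i) {Room, Course} -> Section: (Room=52, Course=90): 2 rows → Section takes values {9, 4} — violation; (Room=55, Course=84): 2 rows → Section takes values {17, 2} — violation; (Room=45, Course=90): 2 rows → Section takes values {3, 13} — violation — fails.
(ii) Room -> Course: Room=52: 4 rows → Course takes values {90, 102} — violation; Room=55: 4 rows → Course takes values {84, 90, 85} — violation; Room=44: 2 rows → Course takes values {101, 84} — violation; Room=45: 3 rows → Course takes values {90, 101} — violation — fails.
(iii) Section -> Room: Section=9: 3 rows → Room takes values {52, 55, 45} — violation; Section=3: 2 rows → Room takes values {44, 45} — violation; Section=13: 2 rows → Room takes values {45, 44} — violation — fails.
None of the 3 dependencies hold.

0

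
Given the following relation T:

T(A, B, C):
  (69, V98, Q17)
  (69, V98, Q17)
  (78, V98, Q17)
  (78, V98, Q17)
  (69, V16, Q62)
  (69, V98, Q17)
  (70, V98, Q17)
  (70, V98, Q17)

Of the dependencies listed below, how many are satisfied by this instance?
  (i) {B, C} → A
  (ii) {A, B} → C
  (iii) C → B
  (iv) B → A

2

(i) {B, C} → A: (B=V98, C=Q17): 7 rows → A takes values {69, 78, 70} — violation — fails.
(ii) {A, B} → C: every LHS value maps to a single RHS value — holds.
(iii) C → B: every LHS value maps to a single RHS value — holds.
(iv) B → A: B=V98: 7 rows → A takes values {69, 78, 70} — violation — fails.
2 of the 4 dependencies hold.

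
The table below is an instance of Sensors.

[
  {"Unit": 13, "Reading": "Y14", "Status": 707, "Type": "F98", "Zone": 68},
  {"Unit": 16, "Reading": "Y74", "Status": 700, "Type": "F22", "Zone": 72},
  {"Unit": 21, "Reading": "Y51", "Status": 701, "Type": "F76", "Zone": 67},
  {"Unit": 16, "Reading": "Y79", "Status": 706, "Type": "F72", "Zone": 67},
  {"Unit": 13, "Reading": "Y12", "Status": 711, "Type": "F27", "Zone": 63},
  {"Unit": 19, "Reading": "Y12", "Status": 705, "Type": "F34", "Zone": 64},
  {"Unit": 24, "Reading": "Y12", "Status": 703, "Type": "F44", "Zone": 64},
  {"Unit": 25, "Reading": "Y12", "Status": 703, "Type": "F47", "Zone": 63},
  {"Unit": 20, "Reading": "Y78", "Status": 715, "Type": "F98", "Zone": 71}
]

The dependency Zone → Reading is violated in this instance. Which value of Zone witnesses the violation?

Zone=68: 1 row → Reading = Y14 ✓
Zone=72: 1 row → Reading = Y74 ✓
Zone=67: 2 rows → Reading takes values {Y51, Y79} — violation
Zone=63: 2 rows → Reading = Y12, Y12 ✓
Zone=64: 2 rows → Reading = Y12, Y12 ✓
Zone=71: 1 row → Reading = Y78 ✓
The only Zone value with inconsistent Reading is Zone=67.

67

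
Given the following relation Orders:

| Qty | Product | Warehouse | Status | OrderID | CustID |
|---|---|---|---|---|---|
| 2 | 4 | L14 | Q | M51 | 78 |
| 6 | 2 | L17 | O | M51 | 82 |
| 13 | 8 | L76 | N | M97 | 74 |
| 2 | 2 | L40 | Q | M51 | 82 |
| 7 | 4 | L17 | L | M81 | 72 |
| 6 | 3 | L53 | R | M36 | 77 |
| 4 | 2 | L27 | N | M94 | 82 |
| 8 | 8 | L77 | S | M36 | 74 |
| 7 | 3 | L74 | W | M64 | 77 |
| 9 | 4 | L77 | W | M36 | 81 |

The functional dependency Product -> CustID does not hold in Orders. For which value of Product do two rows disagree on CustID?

4

Product=4: 3 rows → CustID takes values {78, 72, 81} — violation
Product=2: 3 rows → CustID = 82, 82, 82 ✓
Product=8: 2 rows → CustID = 74, 74 ✓
Product=3: 2 rows → CustID = 77, 77 ✓
The only Product value with inconsistent CustID is Product=4.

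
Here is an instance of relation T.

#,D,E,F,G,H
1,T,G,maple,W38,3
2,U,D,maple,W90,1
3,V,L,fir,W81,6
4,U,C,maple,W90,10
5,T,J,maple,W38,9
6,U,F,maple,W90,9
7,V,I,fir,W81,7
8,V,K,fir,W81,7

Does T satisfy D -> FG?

Yes

D=T: rows 1, 5 → {F,G} = (maple, W38), (maple, W38) ✓
D=U: rows 2, 4, 6 → {F,G} = (maple, W90), (maple, W90), (maple, W90) ✓
D=V: rows 3, 7, 8 → {F,G} = (fir, W81), (fir, W81), (fir, W81) ✓
Every D value is associated with a single FG value, so D -> FG holds.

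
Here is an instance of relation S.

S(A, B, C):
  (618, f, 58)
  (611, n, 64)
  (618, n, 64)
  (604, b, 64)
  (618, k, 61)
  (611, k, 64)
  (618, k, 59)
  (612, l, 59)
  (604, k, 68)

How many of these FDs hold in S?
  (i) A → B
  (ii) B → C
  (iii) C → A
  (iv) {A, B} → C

(i) A → B: A=618: 4 rows → B takes values {f, n, k} — violation; A=611: 2 rows → B takes values {n, k} — violation; A=604: 2 rows → B takes values {b, k} — violation — fails.
(ii) B → C: B=k: 4 rows → C takes values {61, 64, 59, 68} — violation — fails.
(iii) C → A: C=64: 4 rows → A takes values {611, 618, 604} — violation; C=59: 2 rows → A takes values {618, 612} — violation — fails.
(iv) {A, B} → C: (A=618, B=k): 2 rows → C takes values {61, 59} — violation — fails.
None of the 4 dependencies hold.

0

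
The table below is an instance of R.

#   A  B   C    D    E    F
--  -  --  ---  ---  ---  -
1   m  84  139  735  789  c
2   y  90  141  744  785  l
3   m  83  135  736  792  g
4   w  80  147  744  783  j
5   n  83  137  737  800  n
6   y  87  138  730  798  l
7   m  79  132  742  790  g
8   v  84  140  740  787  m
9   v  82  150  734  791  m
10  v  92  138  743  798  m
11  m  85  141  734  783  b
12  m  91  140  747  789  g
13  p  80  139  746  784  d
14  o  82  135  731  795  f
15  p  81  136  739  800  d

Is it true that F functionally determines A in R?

Yes

F=c: row 1 → A = m ✓
F=l: rows 2, 6 → A = y, y ✓
F=g: rows 3, 7, 12 → A = m, m, m ✓
F=j: row 4 → A = w ✓
F=n: row 5 → A = n ✓
F=m: rows 8, 9, 10 → A = v, v, v ✓
F=b: row 11 → A = m ✓
F=d: rows 13, 15 → A = p, p ✓
F=f: row 14 → A = o ✓
Every F value is associated with a single A value, so F -> A holds.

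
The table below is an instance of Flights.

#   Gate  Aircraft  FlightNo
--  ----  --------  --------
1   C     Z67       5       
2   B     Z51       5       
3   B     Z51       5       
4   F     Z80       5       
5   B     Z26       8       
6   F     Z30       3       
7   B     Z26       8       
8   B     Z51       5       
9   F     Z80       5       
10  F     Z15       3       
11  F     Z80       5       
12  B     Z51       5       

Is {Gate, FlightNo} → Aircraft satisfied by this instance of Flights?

(Gate=C, FlightNo=5): row 1 → Aircraft = Z67 ✓
(Gate=B, FlightNo=5): rows 2, 3, 8, 12 → Aircraft = Z51, Z51, Z51, Z51 ✓
(Gate=F, FlightNo=5): rows 4, 9, 11 → Aircraft = Z80, Z80, Z80 ✓
(Gate=B, FlightNo=8): rows 5, 7 → Aircraft = Z26, Z26 ✓
(Gate=F, FlightNo=3): rows 6, 10 → Aircraft takes values {Z30, Z15} — violation
Two rows agree on {Gate, FlightNo} but differ on Aircraft, so {Gate, FlightNo} → Aircraft does not hold.

No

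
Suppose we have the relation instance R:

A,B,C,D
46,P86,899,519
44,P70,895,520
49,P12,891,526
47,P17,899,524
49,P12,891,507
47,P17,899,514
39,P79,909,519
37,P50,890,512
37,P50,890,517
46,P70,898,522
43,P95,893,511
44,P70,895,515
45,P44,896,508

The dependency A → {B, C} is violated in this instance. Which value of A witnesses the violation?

46

A=46: 2 rows → {B,C} takes values {(P86, 899), (P70, 898)} — violation
A=44: 2 rows → {B,C} = (P70, 895), (P70, 895) ✓
A=49: 2 rows → {B,C} = (P12, 891), (P12, 891) ✓
A=47: 2 rows → {B,C} = (P17, 899), (P17, 899) ✓
A=39: 1 row → {B,C} = (P79, 909) ✓
A=37: 2 rows → {B,C} = (P50, 890), (P50, 890) ✓
A=43: 1 row → {B,C} = (P95, 893) ✓
A=45: 1 row → {B,C} = (P44, 896) ✓
The only A value with inconsistent RHS is A=46.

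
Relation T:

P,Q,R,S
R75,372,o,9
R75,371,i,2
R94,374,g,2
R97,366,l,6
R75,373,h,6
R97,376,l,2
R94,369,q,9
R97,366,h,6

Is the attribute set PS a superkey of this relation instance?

No

Two distinct rows share (P=R97, S=6), so PS does not determine every attribute — not a superkey.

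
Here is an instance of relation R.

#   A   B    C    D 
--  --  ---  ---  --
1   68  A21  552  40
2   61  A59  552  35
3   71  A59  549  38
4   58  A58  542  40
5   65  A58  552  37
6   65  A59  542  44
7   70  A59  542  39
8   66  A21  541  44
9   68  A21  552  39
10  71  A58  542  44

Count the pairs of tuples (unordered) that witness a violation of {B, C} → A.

(B=A21, C=552): all 2 rows agree on A — 0 pairs.
(B=A58, C=542): violating pairs (4,10) — 1 pair.
(B=A59, C=542): violating pairs (6,7) — 1 pair.

2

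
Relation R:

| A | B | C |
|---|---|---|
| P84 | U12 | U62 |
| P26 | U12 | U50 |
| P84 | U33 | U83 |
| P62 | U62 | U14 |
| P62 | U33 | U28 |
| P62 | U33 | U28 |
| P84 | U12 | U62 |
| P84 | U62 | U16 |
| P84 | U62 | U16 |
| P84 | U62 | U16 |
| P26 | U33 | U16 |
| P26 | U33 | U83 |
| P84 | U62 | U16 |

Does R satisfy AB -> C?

No

(A=P84, B=U12): 2 rows → C = U62, U62 ✓
(A=P26, B=U12): 1 row → C = U50 ✓
(A=P84, B=U33): 1 row → C = U83 ✓
(A=P62, B=U62): 1 row → C = U14 ✓
(A=P62, B=U33): 2 rows → C = U28, U28 ✓
(A=P84, B=U62): 4 rows → C = U16, U16, U16, U16 ✓
(A=P26, B=U33): 2 rows → C takes values {U16, U83} — violation
Two rows agree on AB but differ on C, so AB -> C does not hold.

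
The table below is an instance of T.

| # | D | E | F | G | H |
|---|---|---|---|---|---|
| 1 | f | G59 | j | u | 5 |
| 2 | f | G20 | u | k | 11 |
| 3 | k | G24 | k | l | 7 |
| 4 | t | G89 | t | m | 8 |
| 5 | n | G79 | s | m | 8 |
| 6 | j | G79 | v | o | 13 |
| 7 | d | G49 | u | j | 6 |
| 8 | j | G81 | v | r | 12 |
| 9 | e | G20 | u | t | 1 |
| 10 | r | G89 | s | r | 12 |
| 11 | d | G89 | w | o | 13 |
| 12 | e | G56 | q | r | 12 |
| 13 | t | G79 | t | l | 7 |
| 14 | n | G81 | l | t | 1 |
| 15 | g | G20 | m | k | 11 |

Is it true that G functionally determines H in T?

Yes

G=u: row 1 → H = 5 ✓
G=k: rows 2, 15 → H = 11, 11 ✓
G=l: rows 3, 13 → H = 7, 7 ✓
G=m: rows 4, 5 → H = 8, 8 ✓
G=o: rows 6, 11 → H = 13, 13 ✓
G=j: row 7 → H = 6 ✓
G=r: rows 8, 10, 12 → H = 12, 12, 12 ✓
G=t: rows 9, 14 → H = 1, 1 ✓
Every G value is associated with a single H value, so G -> H holds.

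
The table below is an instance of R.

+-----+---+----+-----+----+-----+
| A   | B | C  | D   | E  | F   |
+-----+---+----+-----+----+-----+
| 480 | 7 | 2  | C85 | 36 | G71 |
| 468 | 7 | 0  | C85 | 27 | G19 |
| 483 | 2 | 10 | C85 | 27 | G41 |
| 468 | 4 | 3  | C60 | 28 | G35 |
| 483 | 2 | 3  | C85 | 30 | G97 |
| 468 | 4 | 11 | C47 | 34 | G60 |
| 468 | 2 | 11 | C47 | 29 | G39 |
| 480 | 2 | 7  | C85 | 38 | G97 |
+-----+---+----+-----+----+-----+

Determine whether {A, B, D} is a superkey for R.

No

Two distinct rows share (A=483, B=2, D=C85), so {A, B, D} does not determine every attribute — not a superkey.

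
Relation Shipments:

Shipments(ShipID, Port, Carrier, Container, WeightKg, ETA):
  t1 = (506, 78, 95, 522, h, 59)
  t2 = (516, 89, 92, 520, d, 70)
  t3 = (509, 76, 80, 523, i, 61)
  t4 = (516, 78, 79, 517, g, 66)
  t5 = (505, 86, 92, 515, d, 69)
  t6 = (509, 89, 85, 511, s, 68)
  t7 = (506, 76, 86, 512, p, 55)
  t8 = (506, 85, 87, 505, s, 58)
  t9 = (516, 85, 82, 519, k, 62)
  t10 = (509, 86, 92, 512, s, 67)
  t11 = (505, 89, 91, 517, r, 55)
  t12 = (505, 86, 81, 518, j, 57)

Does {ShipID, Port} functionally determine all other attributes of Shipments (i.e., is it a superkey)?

No

Rows 5 and 12 have the same {ShipID, Port} value (ShipID=505, Port=86) but are distinct tuples, so {ShipID, Port} does not determine every attribute — not a superkey.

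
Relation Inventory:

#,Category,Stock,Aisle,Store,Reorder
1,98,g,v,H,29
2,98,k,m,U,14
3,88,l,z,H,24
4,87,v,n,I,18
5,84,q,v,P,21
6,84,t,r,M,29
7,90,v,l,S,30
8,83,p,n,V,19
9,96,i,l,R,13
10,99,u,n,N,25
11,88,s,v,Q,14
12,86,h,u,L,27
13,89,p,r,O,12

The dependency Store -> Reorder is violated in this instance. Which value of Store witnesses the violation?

H

Store=H: rows 1, 3 → Reorder takes values {29, 24} — violation
Store=U: row 2 → Reorder = 14 ✓
Store=I: row 4 → Reorder = 18 ✓
Store=P: row 5 → Reorder = 21 ✓
Store=M: row 6 → Reorder = 29 ✓
Store=S: row 7 → Reorder = 30 ✓
Store=V: row 8 → Reorder = 19 ✓
Store=R: row 9 → Reorder = 13 ✓
Store=N: row 10 → Reorder = 25 ✓
Store=Q: row 11 → Reorder = 14 ✓
Store=L: row 12 → Reorder = 27 ✓
Store=O: row 13 → Reorder = 12 ✓
The only Store value with inconsistent Reorder is Store=H.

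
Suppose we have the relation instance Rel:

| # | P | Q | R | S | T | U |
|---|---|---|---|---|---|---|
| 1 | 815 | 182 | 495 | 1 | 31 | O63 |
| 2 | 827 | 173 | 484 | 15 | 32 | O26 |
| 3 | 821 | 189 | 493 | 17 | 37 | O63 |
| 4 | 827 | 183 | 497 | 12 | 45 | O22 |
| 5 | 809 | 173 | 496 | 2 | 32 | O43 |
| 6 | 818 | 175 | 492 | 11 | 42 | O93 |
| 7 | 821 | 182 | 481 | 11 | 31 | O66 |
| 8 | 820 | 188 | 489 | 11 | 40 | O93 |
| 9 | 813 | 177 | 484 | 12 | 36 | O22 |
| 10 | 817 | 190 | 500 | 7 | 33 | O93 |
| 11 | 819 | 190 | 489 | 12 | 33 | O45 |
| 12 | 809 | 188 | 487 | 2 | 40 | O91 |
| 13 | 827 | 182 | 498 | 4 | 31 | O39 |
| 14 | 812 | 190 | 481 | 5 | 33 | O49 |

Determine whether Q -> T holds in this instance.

Yes

Q=182: rows 1, 7, 13 → T = 31, 31, 31 ✓
Q=173: rows 2, 5 → T = 32, 32 ✓
Q=189: row 3 → T = 37 ✓
Q=183: row 4 → T = 45 ✓
Q=175: row 6 → T = 42 ✓
Q=188: rows 8, 12 → T = 40, 40 ✓
Q=177: row 9 → T = 36 ✓
Q=190: rows 10, 11, 14 → T = 33, 33, 33 ✓
Every Q value is associated with a single T value, so Q -> T holds.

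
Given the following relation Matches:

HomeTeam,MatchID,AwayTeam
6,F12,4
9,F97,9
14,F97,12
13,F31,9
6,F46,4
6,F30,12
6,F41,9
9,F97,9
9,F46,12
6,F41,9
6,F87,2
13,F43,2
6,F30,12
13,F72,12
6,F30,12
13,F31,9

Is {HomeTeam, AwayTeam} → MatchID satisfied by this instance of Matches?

(HomeTeam=6, AwayTeam=4): 2 rows → MatchID takes values {F12, F46} — violation
(HomeTeam=9, AwayTeam=9): 2 rows → MatchID = F97, F97 ✓
(HomeTeam=14, AwayTeam=12): 1 row → MatchID = F97 ✓
(HomeTeam=13, AwayTeam=9): 2 rows → MatchID = F31, F31 ✓
(HomeTeam=6, AwayTeam=12): 3 rows → MatchID = F30, F30, F30 ✓
(HomeTeam=6, AwayTeam=9): 2 rows → MatchID = F41, F41 ✓
(HomeTeam=9, AwayTeam=12): 1 row → MatchID = F46 ✓
(HomeTeam=6, AwayTeam=2): 1 row → MatchID = F87 ✓
(HomeTeam=13, AwayTeam=2): 1 row → MatchID = F43 ✓
(HomeTeam=13, AwayTeam=12): 1 row → MatchID = F72 ✓
Two rows agree on {HomeTeam, AwayTeam} but differ on MatchID, so {HomeTeam, AwayTeam} → MatchID does not hold.

No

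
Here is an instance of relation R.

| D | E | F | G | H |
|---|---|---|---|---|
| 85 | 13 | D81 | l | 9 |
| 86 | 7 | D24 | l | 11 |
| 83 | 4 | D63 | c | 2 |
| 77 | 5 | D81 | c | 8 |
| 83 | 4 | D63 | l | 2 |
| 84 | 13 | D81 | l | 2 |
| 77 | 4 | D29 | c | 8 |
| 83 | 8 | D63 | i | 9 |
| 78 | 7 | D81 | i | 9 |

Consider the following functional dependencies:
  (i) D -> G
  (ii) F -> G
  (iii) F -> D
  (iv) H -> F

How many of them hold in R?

(i) D -> G: D=83: 3 rows → G takes values {c, l, i} — violation — fails.
(ii) F -> G: F=D81: 4 rows → G takes values {l, c, i} — violation; F=D63: 3 rows → G takes values {c, l, i} — violation — fails.
(iii) F -> D: F=D81: 4 rows → D takes values {85, 77, 84, 78} — violation — fails.
(iv) H -> F: H=9: 3 rows → F takes values {D81, D63} — violation; H=2: 3 rows → F takes values {D63, D81} — violation; H=8: 2 rows → F takes values {D81, D29} — violation — fails.
None of the 4 dependencies hold.

0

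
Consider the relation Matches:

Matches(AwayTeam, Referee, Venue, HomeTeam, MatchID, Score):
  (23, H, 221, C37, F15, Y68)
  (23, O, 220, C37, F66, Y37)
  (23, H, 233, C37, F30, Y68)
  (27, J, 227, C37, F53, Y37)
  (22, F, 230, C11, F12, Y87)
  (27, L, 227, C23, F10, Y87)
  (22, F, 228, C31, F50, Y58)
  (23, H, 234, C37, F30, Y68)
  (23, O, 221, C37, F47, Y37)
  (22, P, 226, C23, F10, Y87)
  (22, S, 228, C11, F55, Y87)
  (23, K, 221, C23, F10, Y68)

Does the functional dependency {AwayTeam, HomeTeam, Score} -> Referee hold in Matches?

No

(AwayTeam=23, HomeTeam=C37, Score=Y68): 3 rows → Referee = H, H, H ✓
(AwayTeam=23, HomeTeam=C37, Score=Y37): 2 rows → Referee = O, O ✓
(AwayTeam=27, HomeTeam=C37, Score=Y37): 1 row → Referee = J ✓
(AwayTeam=22, HomeTeam=C11, Score=Y87): 2 rows → Referee takes values {F, S} — violation
(AwayTeam=27, HomeTeam=C23, Score=Y87): 1 row → Referee = L ✓
(AwayTeam=22, HomeTeam=C31, Score=Y58): 1 row → Referee = F ✓
(AwayTeam=22, HomeTeam=C23, Score=Y87): 1 row → Referee = P ✓
(AwayTeam=23, HomeTeam=C23, Score=Y68): 1 row → Referee = K ✓
Two rows agree on {AwayTeam, HomeTeam, Score} but differ on Referee, so {AwayTeam, HomeTeam, Score} -> Referee does not hold.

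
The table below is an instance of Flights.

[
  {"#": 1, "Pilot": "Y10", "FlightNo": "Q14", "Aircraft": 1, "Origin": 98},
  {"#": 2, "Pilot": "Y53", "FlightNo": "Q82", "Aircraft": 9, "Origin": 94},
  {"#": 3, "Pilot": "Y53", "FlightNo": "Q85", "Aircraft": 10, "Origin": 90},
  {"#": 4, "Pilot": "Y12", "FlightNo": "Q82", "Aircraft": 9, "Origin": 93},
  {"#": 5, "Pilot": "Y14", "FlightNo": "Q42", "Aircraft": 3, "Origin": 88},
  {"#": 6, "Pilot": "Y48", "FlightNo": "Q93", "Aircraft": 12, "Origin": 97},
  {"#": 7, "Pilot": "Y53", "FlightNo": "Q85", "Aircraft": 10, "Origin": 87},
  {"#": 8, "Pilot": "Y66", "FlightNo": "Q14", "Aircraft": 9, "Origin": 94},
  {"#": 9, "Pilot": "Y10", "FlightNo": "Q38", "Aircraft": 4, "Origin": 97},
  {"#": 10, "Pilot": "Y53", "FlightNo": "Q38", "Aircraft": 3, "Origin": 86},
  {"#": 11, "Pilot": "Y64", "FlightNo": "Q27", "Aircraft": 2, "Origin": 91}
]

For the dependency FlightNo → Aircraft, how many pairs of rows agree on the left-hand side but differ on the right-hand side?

FlightNo=Q14: violating pairs (1,8) — 1 pair.
FlightNo=Q82: all 2 rows agree on Aircraft — 0 pairs.
FlightNo=Q85: all 2 rows agree on Aircraft — 0 pairs.
FlightNo=Q38: violating pairs (9,10) — 1 pair.

2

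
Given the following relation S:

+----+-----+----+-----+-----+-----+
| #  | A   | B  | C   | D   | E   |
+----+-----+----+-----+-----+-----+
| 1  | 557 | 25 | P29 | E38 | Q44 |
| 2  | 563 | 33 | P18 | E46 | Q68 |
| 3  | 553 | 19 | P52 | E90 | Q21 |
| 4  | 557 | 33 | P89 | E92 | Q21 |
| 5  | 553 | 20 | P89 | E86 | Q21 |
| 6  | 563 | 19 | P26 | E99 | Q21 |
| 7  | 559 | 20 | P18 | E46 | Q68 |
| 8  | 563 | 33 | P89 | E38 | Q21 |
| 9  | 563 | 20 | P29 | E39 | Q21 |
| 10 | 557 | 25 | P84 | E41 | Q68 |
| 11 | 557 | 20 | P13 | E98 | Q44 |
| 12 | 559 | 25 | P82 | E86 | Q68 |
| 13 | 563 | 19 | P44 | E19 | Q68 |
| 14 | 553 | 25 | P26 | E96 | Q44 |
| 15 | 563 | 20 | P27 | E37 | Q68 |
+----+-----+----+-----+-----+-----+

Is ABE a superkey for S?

All 15 rows have distinct ABE values, so ABE → (all attributes) holds and ABE is a superkey.

Yes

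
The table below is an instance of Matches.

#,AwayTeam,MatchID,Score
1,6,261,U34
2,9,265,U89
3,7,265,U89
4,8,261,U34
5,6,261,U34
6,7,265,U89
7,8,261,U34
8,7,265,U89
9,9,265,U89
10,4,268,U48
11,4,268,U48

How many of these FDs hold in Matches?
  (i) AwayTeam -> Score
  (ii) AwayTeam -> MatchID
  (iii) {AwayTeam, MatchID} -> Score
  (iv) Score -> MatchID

(i) AwayTeam -> Score: every LHS value maps to a single RHS value — holds.
(ii) AwayTeam -> MatchID: every LHS value maps to a single RHS value — holds.
(iii) {AwayTeam, MatchID} -> Score: every LHS value maps to a single RHS value — holds.
(iv) Score -> MatchID: every LHS value maps to a single RHS value — holds.
4 of the 4 dependencies hold.

4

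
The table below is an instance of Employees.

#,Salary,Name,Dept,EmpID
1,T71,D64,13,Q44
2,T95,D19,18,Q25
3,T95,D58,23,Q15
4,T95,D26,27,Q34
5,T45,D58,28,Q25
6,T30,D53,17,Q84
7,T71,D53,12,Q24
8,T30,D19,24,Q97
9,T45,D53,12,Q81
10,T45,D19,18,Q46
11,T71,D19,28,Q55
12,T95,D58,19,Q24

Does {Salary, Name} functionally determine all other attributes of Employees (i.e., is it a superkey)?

No

Rows 3 and 12 have the same {Salary, Name} value (Salary=T95, Name=D58) but are distinct tuples, so {Salary, Name} does not determine every attribute — not a superkey.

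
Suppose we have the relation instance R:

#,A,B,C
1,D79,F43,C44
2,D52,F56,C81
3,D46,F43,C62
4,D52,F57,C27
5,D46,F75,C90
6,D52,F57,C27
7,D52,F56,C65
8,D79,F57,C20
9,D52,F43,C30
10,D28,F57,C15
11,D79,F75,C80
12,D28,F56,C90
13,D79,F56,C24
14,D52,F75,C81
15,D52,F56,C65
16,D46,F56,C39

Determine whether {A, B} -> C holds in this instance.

No

(A=D79, B=F43): row 1 → C = C44 ✓
(A=D52, B=F56): rows 2, 7, 15 → C takes values {C81, C65} — violation
(A=D46, B=F43): row 3 → C = C62 ✓
(A=D52, B=F57): rows 4, 6 → C = C27, C27 ✓
(A=D46, B=F75): row 5 → C = C90 ✓
(A=D79, B=F57): row 8 → C = C20 ✓
(A=D52, B=F43): row 9 → C = C30 ✓
(A=D28, B=F57): row 10 → C = C15 ✓
(A=D79, B=F75): row 11 → C = C80 ✓
(A=D28, B=F56): row 12 → C = C90 ✓
(A=D79, B=F56): row 13 → C = C24 ✓
(A=D52, B=F75): row 14 → C = C81 ✓
(A=D46, B=F56): row 16 → C = C39 ✓
Two rows agree on {A, B} but differ on C, so {A, B} -> C does not hold.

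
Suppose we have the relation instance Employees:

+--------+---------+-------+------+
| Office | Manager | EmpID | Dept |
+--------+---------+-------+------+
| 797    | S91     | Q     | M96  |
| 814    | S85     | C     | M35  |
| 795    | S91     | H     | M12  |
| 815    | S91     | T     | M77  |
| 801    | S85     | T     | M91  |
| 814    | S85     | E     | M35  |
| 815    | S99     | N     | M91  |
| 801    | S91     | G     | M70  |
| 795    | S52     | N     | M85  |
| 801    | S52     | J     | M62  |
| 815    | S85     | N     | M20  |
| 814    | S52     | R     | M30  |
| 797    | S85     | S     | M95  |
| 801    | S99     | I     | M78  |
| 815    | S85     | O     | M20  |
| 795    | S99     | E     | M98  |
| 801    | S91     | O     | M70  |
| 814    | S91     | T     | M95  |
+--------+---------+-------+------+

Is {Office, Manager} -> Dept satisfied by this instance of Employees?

Yes

(Office=797, Manager=S91): 1 row → Dept = M96 ✓
(Office=814, Manager=S85): 2 rows → Dept = M35, M35 ✓
(Office=795, Manager=S91): 1 row → Dept = M12 ✓
(Office=815, Manager=S91): 1 row → Dept = M77 ✓
(Office=801, Manager=S85): 1 row → Dept = M91 ✓
(Office=815, Manager=S99): 1 row → Dept = M91 ✓
(Office=801, Manager=S91): 2 rows → Dept = M70, M70 ✓
(Office=795, Manager=S52): 1 row → Dept = M85 ✓
(Office=801, Manager=S52): 1 row → Dept = M62 ✓
(Office=815, Manager=S85): 2 rows → Dept = M20, M20 ✓
(Office=814, Manager=S52): 1 row → Dept = M30 ✓
(Office=797, Manager=S85): 1 row → Dept = M95 ✓
(Office=801, Manager=S99): 1 row → Dept = M78 ✓
(Office=795, Manager=S99): 1 row → Dept = M98 ✓
(Office=814, Manager=S91): 1 row → Dept = M95 ✓
Every {Office, Manager} value is associated with a single Dept value, so {Office, Manager} -> Dept holds.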